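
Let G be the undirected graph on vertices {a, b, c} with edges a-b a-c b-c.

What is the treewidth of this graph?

A width-2 tree decomposition is:
Bags: B1 = {a, b, c}
Tree: (single bag)
With just one bag of size 3, the width is 3 − 1 = 2, so tw(G) ≤ 2. For the lower bound, the 3 vertices {a, b, c} are pairwise adjacent, and any tree decomposition puts a clique entirely inside one bag — forcing width ≥ 2. The upper and lower bounds meet at 2, so that is the treewidth.

2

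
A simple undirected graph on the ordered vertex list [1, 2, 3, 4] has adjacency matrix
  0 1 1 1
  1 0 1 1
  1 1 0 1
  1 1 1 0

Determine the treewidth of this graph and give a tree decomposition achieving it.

Treewidth 3.
One optimal decomposition is:
Bags: B1 = {1, 2, 3, 4}
Tree: (single bag)

A single bag containing all 4 vertices is trivially a valid decomposition of width 3. Conversely, {1, 2, 3, 4} is a clique of size 4, and the vertices of any clique must share a bag in every tree decomposition; so some bag has ≥ 4 vertices and tw(G) ≥ 3. Combining the bounds, tw(G) = 3.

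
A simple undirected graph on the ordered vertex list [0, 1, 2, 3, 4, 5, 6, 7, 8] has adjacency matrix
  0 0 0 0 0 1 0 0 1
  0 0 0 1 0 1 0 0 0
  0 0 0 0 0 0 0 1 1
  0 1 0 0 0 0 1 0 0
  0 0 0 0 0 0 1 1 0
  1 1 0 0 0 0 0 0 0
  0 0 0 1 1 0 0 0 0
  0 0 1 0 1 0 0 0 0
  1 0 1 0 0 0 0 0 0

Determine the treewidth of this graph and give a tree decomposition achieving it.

Treewidth 2.
One such decomposition:
Bags: B1 = {0, 5, 8}  B2 = {2, 5, 8}  B3 = {2, 5, 7}  B4 = {4, 5, 7}  B5 = {4, 5, 6}  B6 = {3, 5, 6}  B7 = {1, 3, 5}
Tree: B1–B2, B2–B3, B3–B4, B4–B5, B5–B6, B6–B7

The largest bag has 3 vertices, giving width 2; this decomposition certifies tw(G) ≤ 2. Since 5–0–8–2–7–4–6–3–1–5 is a cycle in G, G is not acyclic. Forests are exactly the graphs of treewidth ≤ 1, so tw(G) ≥ 2. Therefore the treewidth is 2.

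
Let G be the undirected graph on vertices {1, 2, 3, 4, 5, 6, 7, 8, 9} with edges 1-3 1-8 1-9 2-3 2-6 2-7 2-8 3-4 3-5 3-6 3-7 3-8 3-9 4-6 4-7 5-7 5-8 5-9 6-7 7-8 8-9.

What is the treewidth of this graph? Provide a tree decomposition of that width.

Every bag has size at most 4, so the width is 4 − 1 = 3 and tw(G) ≤ 3. Conversely, {1, 3, 8, 9} is a clique of size 4, and the vertices of any clique must share a bag in every tree decomposition; so some bag has ≥ 4 vertices and tw(G) ≥ 3. Combining the bounds, tw(G) = 3.

Treewidth 3.
Bags: B1 = {2, 3, 6, 7}  B2 = {3, 4, 6, 7}  B3 = {2, 3, 7, 8}  B4 = {3, 5, 7, 8}  B5 = {3, 5, 8, 9}  B6 = {1, 3, 8, 9}
Tree: B1–B2, B1–B3, B3–B4, B4–B5, B5–B6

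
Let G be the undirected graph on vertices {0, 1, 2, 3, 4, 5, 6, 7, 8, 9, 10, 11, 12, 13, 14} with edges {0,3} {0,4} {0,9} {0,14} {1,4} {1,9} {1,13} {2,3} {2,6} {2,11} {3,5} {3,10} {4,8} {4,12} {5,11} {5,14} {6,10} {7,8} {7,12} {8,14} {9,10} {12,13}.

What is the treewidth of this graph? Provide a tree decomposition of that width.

Treewidth 3.
One optimal decomposition is:
Bags: B1 = {2, 5, 6, 11}  B2 = {2, 3, 5, 6}  B3 = {3, 5, 6, 10}  B4 = {3, 5, 10, 14}  B5 = {0, 3, 10, 14}  B6 = {0, 9, 10, 14}  B7 = {0, 8, 9, 14}  B8 = {0, 4, 8, 9}  B9 = {1, 4, 8, 9}  B10 = {1, 4, 7, 8}  B11 = {1, 4, 7, 12}  B12 = {1, 7, 12, 13}
Tree: B1–B2, B2–B3, B3–B4, B4–B5, B5–B6, B6–B7, B7–B8, B8–B9, B9–B10, B10–B11, B11–B12

Every bag has size at most 4, so the width is 4 − 1 = 3 and tw(G) ≤ 3. For the lower bound: the 4 vertex sets {2,6,11}, {5}, {3}, {0,9,10,14} are disjoint, each induces a connected subgraph, and every pair is joined by at least one edge of G. Contracting each set to a single vertex therefore yields K_{4} as a minor, and since treewidth is minor-monotone, tw(G) ≥ tw(K_{4}) = 3. Therefore the treewidth is 3.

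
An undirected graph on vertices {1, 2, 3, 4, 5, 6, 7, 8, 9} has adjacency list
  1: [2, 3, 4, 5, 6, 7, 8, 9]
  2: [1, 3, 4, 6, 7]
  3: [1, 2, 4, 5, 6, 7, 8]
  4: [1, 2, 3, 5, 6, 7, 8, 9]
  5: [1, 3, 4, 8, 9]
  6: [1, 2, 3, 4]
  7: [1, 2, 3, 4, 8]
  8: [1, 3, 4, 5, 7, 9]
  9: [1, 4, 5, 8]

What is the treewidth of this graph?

A width-4 tree decomposition is:
Bags: B1 = {1, 2, 3, 4, 6}  B2 = {1, 2, 3, 4, 7}  B3 = {1, 3, 4, 7, 8}  B4 = {1, 3, 4, 5, 8}  B5 = {1, 4, 5, 8, 9}
Tree: B1–B2, B2–B3, B3–B4, B4–B5
The largest bag has 5 vertices, giving width 4; this decomposition certifies tw(G) ≤ 4. For the lower bound, the 5 vertices {1, 4, 5, 8, 9} are pairwise adjacent, and any tree decomposition puts a clique entirely inside one bag — forcing width ≥ 4. The upper and lower bounds meet at 4, so that is the treewidth.

4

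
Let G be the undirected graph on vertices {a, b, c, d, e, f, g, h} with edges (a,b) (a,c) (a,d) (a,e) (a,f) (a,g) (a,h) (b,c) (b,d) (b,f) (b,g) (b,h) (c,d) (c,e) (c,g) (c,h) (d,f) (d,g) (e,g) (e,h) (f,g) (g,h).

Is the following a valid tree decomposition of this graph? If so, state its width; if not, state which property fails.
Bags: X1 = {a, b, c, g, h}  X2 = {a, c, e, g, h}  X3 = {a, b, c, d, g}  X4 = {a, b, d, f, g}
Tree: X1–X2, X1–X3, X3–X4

Vertex coverage: the bags together contain {a, b, c, d, e, f, g, h}, the full vertex set. Edge coverage: each edge of G has both endpoints in at least one bag. Running intersection: for every vertex, the bags containing it form a connected subtree. All three properties hold, so this is a valid tree decomposition of width max|bag| − 1 = 4, and hence tw(G) ≤ 4.

Yes; width 4.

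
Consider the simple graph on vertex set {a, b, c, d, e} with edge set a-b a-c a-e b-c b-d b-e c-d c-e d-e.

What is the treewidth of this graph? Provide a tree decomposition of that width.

Treewidth 3.
One optimal decomposition is:
Bags: B1 = {b, c, d, e}  B2 = {a, b, c, e}
Tree: B1–B2

Each bag holds 4 vertices, so the decomposition has width 3, which upper-bounds the treewidth. Conversely, {b, c, d, e} is a clique of size 4, and the vertices of any clique must share a bag in every tree decomposition; so some bag has ≥ 4 vertices and tw(G) ≥ 3. Therefore the treewidth is 3.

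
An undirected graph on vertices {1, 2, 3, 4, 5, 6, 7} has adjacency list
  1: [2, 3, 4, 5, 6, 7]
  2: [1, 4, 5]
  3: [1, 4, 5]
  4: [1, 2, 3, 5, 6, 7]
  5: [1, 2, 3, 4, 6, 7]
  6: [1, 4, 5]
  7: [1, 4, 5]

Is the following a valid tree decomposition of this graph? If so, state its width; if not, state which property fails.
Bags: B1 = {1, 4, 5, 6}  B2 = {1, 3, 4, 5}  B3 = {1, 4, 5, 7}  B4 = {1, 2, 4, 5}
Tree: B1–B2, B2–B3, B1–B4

Vertex coverage: the bags together contain {1, 2, 3, 4, 5, 6, 7}, the full vertex set. Edge coverage: each edge of G has both endpoints in at least one bag. Running intersection: for every vertex, the bags containing it form a connected subtree. All three properties hold, so this is a valid tree decomposition of width max|bag| − 1 = 3, and hence tw(G) ≤ 3.

Yes; width 3.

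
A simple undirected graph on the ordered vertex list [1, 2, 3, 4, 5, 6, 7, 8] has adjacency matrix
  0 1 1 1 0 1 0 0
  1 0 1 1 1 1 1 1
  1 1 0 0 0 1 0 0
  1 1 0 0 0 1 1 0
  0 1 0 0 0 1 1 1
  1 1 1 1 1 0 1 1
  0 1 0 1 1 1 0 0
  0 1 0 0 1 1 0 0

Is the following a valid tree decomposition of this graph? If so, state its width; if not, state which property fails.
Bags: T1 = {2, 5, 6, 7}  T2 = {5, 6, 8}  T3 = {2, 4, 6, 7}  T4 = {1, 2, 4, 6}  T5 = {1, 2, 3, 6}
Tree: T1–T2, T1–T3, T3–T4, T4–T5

No — edge (2,8) lies in no bag.

A tree decomposition must satisfy three properties: every vertex lies in some bag; for every edge, both endpoints lie together in some bag; and for every vertex, the bags containing it form a connected subtree. Here edge (2,8) lies in no bag, so the decomposition is invalid.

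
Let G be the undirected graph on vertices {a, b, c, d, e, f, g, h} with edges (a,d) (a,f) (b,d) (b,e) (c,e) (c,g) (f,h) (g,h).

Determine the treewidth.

2

A width-2 tree decomposition is:
Bags: B1 = {c, g, h}  B2 = {c, e, h}  B3 = {b, e, h}  B4 = {b, d, h}  B5 = {a, d, h}  B6 = {a, f, h}
Tree: B1–B2, B2–B3, B3–B4, B4–B5, B5–B6
Each bag holds 3 vertices, so the decomposition has width 2, which upper-bounds the treewidth. For the lower bound, G contains the cycle h–g–c–e–b–d–a–f–h, so G is not a forest; only forests have treewidth ≤ 1, hence tw(G) ≥ 2. The upper and lower bounds meet at 2, so that is the treewidth.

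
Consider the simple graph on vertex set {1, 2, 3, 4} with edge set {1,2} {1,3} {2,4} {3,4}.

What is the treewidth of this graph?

A width-2 tree decomposition is:
Bags: B1 = {2, 3, 4}  B2 = {1, 2, 3}
Tree: B1–B2
Every bag has size at most 3, so the width is 3 − 1 = 2 and tw(G) ≤ 2. Since 2–4–3–1–2 is a cycle in G, G is not acyclic. Forests are exactly the graphs of treewidth ≤ 1, so tw(G) ≥ 2. Combining the bounds, tw(G) = 2.

2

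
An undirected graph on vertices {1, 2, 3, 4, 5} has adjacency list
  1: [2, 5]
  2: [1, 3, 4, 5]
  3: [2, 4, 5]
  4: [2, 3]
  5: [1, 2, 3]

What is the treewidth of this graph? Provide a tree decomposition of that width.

The largest bag has 3 vertices, giving width 2; this decomposition certifies tw(G) ≤ 2. Conversely, {1, 2, 5} is a clique of size 3, and the vertices of any clique must share a bag in every tree decomposition; so some bag has ≥ 3 vertices and tw(G) ≥ 2. Therefore the treewidth is 2.

Treewidth 2.
Bags: B1 = {1, 2, 5}  B2 = {2, 3, 5}  B3 = {2, 3, 4}
Tree: B1–B2, B2–B3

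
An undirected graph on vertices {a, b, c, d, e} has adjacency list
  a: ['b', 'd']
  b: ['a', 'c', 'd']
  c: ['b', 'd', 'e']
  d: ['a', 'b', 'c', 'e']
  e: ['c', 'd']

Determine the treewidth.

A width-2 tree decomposition is:
Bags: B1 = {b, c, d}  B2 = {c, d, e}  B3 = {a, b, d}
Tree: B1–B2, B1–B3
Every bag has size at most 3, so the width is 3 − 1 = 2 and tw(G) ≤ 2. On the other hand G contains the 3-clique {c, d, e}. A clique must lie in a single bag of any decomposition, so no decomposition can have width below 2. The upper and lower bounds meet at 2, so that is the treewidth.

2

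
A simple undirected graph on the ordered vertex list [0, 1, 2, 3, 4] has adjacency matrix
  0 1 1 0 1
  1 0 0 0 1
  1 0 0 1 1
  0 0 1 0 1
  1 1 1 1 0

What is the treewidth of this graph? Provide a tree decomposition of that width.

Every bag has size at most 3, so the width is 3 − 1 = 2 and tw(G) ≤ 2. For the lower bound, the 3 vertices {0, 1, 4} are pairwise adjacent, and any tree decomposition puts a clique entirely inside one bag — forcing width ≥ 2. Hence tw(G) = 2 exactly.

Treewidth 2.
One such decomposition:
Bags: B1 = {0, 1, 4}  B2 = {0, 2, 4}  B3 = {2, 3, 4}
Tree: B1–B2, B2–B3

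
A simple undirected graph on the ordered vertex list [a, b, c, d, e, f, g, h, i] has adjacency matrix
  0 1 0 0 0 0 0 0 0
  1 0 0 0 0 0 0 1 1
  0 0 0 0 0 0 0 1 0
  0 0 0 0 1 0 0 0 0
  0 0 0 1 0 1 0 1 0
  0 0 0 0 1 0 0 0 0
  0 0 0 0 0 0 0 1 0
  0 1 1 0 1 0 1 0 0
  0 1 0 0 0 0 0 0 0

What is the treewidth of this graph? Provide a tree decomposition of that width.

Treewidth 1.
One optimal decomposition is:
Bags: B1 = {a, b}  B2 = {b, h}  B3 = {c, h}  B4 = {b, i}  B5 = {e, h}  B6 = {g, h}  B7 = {e, f}  B8 = {d, e}
Tree: B1–B2, B2–B3, B2–B4, B3–B5, B3–B6, B5–B7, B7–B8

The largest bag has 2 vertices, giving width 1; this decomposition certifies tw(G) ≤ 1. Since G has at least one edge (e.g. b–a), it is not an edgeless graph, so tw(G) ≥ 1. Therefore the treewidth is 1.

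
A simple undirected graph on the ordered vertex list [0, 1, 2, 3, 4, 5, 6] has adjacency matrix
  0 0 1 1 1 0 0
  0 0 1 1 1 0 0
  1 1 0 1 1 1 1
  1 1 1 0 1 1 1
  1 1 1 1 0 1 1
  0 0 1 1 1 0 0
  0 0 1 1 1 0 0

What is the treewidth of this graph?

3

A width-3 tree decomposition is:
Bags: B1 = {2, 3, 4, 6}  B2 = {0, 2, 3, 4}  B3 = {2, 3, 4, 5}  B4 = {1, 2, 3, 4}
Tree: B1–B2, B2–B3, B1–B4
The largest bag has 4 vertices, giving width 3; this decomposition certifies tw(G) ≤ 3. Conversely, {0, 2, 3, 4} is a clique of size 4, and the vertices of any clique must share a bag in every tree decomposition; so some bag has ≥ 4 vertices and tw(G) ≥ 3. Therefore the treewidth is 3.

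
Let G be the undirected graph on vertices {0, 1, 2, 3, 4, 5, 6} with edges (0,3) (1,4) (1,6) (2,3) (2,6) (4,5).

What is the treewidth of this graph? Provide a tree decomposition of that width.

Each bag holds 2 vertices, so the decomposition has width 1, which upper-bounds the treewidth. Since G has at least one edge (e.g. 5–4), it is not an edgeless graph, so tw(G) ≥ 1. The upper and lower bounds meet at 1, so that is the treewidth.

Treewidth 1.
One optimal decomposition is:
Bags: B1 = {4, 5}  B2 = {1, 4}  B3 = {1, 6}  B4 = {2, 6}  B5 = {2, 3}  B6 = {0, 3}
Tree: B1–B2, B2–B3, B3–B4, B4–B5, B5–B6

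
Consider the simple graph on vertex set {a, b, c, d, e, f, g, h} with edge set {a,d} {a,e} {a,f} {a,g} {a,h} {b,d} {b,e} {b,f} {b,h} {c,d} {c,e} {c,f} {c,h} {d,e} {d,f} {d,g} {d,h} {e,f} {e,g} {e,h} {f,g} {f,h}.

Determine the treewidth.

A width-4 tree decomposition is:
Bags: B1 = {a, d, e, f, h}  B2 = {b, d, e, f, h}  B3 = {a, d, e, f, g}  B4 = {c, d, e, f, h}
Tree: B1–B2, B1–B3, B2–B4
Each bag holds 5 vertices, so the decomposition has width 4, which upper-bounds the treewidth. On the other hand G contains the 5-clique {a, d, e, f, g}. A clique must lie in a single bag of any decomposition, so no decomposition can have width below 4. Therefore the treewidth is 4.

4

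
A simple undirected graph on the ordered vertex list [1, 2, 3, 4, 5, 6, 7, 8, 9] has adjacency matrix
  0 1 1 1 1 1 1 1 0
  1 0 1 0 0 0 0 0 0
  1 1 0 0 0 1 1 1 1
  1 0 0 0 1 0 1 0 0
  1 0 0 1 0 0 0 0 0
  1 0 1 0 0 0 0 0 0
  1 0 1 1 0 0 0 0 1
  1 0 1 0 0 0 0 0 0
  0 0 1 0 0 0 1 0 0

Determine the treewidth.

A width-2 tree decomposition is:
Bags: B1 = {1, 3, 8}  B2 = {1, 2, 3}  B3 = {1, 3, 7}  B4 = {1, 4, 7}  B5 = {1, 4, 5}  B6 = {1, 3, 6}  B7 = {3, 7, 9}
Tree: B1–B2, B2–B3, B3–B4, B4–B5, B1–B6, B3–B7
Every bag has size at most 3, so the width is 3 − 1 = 2 and tw(G) ≤ 2. On the other hand G contains the 3-clique {1, 3, 8}. A clique must lie in a single bag of any decomposition, so no decomposition can have width below 2. Therefore the treewidth is 2.

2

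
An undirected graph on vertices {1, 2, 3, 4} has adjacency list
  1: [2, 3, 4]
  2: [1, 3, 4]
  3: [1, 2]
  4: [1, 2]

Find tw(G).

A width-2 tree decomposition is:
Bags: B1 = {1, 2, 3}  B2 = {1, 2, 4}
Tree: B1–B2
The largest bag has 3 vertices, giving width 2; this decomposition certifies tw(G) ≤ 2. Conversely, {1, 2, 3} is a clique of size 3, and the vertices of any clique must share a bag in every tree decomposition; so some bag has ≥ 3 vertices and tw(G) ≥ 2. Therefore the treewidth is 2.

2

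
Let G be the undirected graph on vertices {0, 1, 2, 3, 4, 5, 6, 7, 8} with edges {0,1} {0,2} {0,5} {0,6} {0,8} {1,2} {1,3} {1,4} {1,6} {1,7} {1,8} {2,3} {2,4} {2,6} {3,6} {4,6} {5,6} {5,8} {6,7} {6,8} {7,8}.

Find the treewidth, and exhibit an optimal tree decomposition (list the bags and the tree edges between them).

Every bag has size at most 4, so the width is 4 − 1 = 3 and tw(G) ≤ 3. Conversely, {0, 1, 6, 8} is a clique of size 4, and the vertices of any clique must share a bag in every tree decomposition; so some bag has ≥ 4 vertices and tw(G) ≥ 3. The upper and lower bounds meet at 3, so that is the treewidth.

Treewidth 3.
One such decomposition:
Bags: B1 = {0, 1, 6, 8}  B2 = {0, 5, 6, 8}  B3 = {0, 1, 2, 6}  B4 = {1, 2, 3, 6}  B5 = {1, 6, 7, 8}  B6 = {1, 2, 4, 6}
Tree: B1–B2, B1–B3, B3–B4, B1–B5, B3–B6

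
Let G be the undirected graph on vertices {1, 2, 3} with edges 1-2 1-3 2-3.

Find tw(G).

A width-2 tree decomposition is:
Bags: B1 = {1, 2, 3}
Tree: (single bag)
With just one bag of size 3, the width is 3 − 1 = 2, so tw(G) ≤ 2. On the other hand G contains the 3-clique {1, 2, 3}. A clique must lie in a single bag of any decomposition, so no decomposition can have width below 2. The upper and lower bounds meet at 2, so that is the treewidth.

2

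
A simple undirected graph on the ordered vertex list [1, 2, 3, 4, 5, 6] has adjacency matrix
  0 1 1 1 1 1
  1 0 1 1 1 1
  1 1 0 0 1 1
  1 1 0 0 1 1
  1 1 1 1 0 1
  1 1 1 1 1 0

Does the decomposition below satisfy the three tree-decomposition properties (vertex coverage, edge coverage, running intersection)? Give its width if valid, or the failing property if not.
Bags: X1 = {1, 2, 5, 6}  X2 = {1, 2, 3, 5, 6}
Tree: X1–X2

No — vertex 4 appears in no bag.

A tree decomposition must satisfy three properties: every vertex lies in some bag; for every edge, both endpoints lie together in some bag; and for every vertex, the bags containing it form a connected subtree. Here vertex 4 appears in no bag, so the decomposition is invalid.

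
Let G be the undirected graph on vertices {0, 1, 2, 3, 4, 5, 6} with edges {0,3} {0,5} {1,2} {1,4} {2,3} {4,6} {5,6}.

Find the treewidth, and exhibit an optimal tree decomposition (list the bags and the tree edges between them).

Treewidth 2.
One such decomposition:
Bags: B1 = {0, 5, 6}  B2 = {0, 4, 6}  B3 = {0, 1, 4}  B4 = {0, 1, 2}  B5 = {0, 2, 3}
Tree: B1–B2, B2–B3, B3–B4, B4–B5

Every bag has size at most 3, so the width is 3 − 1 = 2 and tw(G) ≤ 2. The edges 0–5–6–4–1–2–3–0 form a cycle, so G is not a tree and its treewidth is at least 2. The upper and lower bounds meet at 2, so that is the treewidth.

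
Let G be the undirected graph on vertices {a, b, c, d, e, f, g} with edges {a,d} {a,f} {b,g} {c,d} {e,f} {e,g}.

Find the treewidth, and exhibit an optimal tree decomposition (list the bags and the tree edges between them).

Treewidth 1.
One such decomposition:
Bags: B1 = {b, g}  B2 = {e, g}  B3 = {e, f}  B4 = {a, f}  B5 = {a, d}  B6 = {c, d}
Tree: B1–B2, B2–B3, B3–B4, B4–B5, B5–B6

Each bag holds 2 vertices, so the decomposition has width 1, which upper-bounds the treewidth. G has an edge, so its treewidth is at least 1. Therefore the treewidth is 1.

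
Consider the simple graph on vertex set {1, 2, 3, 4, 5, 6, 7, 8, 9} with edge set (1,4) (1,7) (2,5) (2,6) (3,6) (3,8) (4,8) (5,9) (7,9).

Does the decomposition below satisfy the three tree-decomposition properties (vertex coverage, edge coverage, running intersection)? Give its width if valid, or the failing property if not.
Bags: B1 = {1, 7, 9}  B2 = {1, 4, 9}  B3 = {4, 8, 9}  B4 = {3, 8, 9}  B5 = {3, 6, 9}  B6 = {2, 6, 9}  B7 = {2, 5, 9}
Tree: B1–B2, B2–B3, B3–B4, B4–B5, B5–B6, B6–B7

Yes; width 2.

Vertex coverage: the bags together contain {1, 2, 3, 4, 5, 6, 7, 8, 9}, the full vertex set. Edge coverage: each edge of G has both endpoints in at least one bag. Running intersection: for every vertex, the bags containing it form a connected subtree. All three properties hold, so this is a valid tree decomposition of width max|bag| − 1 = 2, and hence tw(G) ≤ 2.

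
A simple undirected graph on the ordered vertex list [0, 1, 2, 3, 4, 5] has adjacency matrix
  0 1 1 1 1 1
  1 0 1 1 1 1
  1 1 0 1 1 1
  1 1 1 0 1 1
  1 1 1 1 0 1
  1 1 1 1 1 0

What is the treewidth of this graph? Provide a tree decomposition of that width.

Treewidth 5.
Bags: B1 = {0, 1, 2, 3, 4, 5}
Tree: (single bag)

With just one bag of size 6, the width is 6 − 1 = 5, so tw(G) ≤ 5. Conversely, {0, 1, 2, 3, 4, 5} is a clique of size 6, and the vertices of any clique must share a bag in every tree decomposition; so some bag has ≥ 6 vertices and tw(G) ≥ 5. Therefore the treewidth is 5.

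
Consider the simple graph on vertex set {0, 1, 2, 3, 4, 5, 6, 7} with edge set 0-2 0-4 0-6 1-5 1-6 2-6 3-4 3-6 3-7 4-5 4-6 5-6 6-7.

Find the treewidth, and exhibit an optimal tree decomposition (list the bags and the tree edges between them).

Every bag has size at most 3, so the width is 3 − 1 = 2 and tw(G) ≤ 2. On the other hand G contains the 3-clique {1, 5, 6}. A clique must lie in a single bag of any decomposition, so no decomposition can have width below 2. Combining the bounds, tw(G) = 2.

Treewidth 2.
One optimal decomposition is:
Bags: B1 = {4, 5, 6}  B2 = {3, 4, 6}  B3 = {0, 4, 6}  B4 = {3, 6, 7}  B5 = {1, 5, 6}  B6 = {0, 2, 6}
Tree: B1–B2, B1–B3, B2–B4, B1–B5, B3–B6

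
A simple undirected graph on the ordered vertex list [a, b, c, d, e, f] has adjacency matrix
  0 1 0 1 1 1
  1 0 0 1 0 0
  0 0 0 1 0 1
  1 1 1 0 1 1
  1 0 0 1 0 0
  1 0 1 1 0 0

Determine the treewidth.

A width-2 tree decomposition is:
Bags: B1 = {a, d, f}  B2 = {a, b, d}  B3 = {c, d, f}  B4 = {a, d, e}
Tree: B1–B2, B1–B3, B2–B4
Every bag has size at most 3, so the width is 3 − 1 = 2 and tw(G) ≤ 2. On the other hand G contains the 3-clique {c, d, f}. A clique must lie in a single bag of any decomposition, so no decomposition can have width below 2. Hence tw(G) = 2 exactly.

2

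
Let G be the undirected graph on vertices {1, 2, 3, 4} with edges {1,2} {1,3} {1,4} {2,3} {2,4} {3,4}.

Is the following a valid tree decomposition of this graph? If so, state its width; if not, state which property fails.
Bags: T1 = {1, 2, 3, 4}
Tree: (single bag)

Every vertex of G appears in some bag (union = {1, 2, 3, 4}); every edge is covered by a bag; and for each vertex v the set of bags containing v is connected in the bag tree. The decomposition is therefore valid. The largest bag has 4 vertices, so the width is 3.

Yes; width 3.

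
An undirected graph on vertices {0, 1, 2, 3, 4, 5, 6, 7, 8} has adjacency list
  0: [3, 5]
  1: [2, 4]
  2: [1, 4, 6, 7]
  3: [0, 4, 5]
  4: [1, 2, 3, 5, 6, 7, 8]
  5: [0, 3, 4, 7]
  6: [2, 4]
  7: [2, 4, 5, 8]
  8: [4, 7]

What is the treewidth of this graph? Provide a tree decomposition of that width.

Treewidth 2.
One such decomposition:
Bags: B1 = {4, 7, 8}  B2 = {4, 5, 7}  B3 = {2, 4, 7}  B4 = {3, 4, 5}  B5 = {0, 3, 5}  B6 = {1, 2, 4}  B7 = {2, 4, 6}
Tree: B1–B2, B2–B3, B2–B4, B4–B5, B3–B6, B6–B7

Each bag holds 3 vertices, so the decomposition has width 2, which upper-bounds the treewidth. Conversely, {0, 3, 5} is a clique of size 3, and the vertices of any clique must share a bag in every tree decomposition; so some bag has ≥ 3 vertices and tw(G) ≥ 2. Hence tw(G) = 2 exactly.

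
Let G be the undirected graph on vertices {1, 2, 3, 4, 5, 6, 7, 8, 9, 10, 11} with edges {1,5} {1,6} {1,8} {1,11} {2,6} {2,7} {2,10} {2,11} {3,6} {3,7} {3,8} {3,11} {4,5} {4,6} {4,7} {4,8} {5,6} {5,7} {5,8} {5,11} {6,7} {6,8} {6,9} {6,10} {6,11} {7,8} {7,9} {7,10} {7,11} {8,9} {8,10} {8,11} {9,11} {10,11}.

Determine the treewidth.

4

A width-4 tree decomposition is:
Bags: B1 = {3, 6, 7, 8, 11}  B2 = {6, 7, 8, 9, 11}  B3 = {5, 6, 7, 8, 11}  B4 = {6, 7, 8, 10, 11}  B5 = {4, 5, 6, 7, 8}  B6 = {2, 6, 7, 10, 11}  B7 = {1, 5, 6, 8, 11}
Tree: B1–B2, B1–B3, B2–B4, B3–B5, B4–B6, B3–B7
Each bag holds 5 vertices, so the decomposition has width 4, which upper-bounds the treewidth. On the other hand G contains the 5-clique {1, 5, 6, 8, 11}. A clique must lie in a single bag of any decomposition, so no decomposition can have width below 4. Hence tw(G) = 4 exactly.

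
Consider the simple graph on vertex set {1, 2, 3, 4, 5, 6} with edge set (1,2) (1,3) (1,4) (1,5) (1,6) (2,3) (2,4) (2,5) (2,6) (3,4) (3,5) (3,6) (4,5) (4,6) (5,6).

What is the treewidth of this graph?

A width-5 tree decomposition is:
Bags: B1 = {1, 2, 3, 4, 5, 6}
Tree: (single bag)
With just one bag of size 6, the width is 6 − 1 = 5, so tw(G) ≤ 5. Conversely, {1, 2, 3, 4, 5, 6} is a clique of size 6, and the vertices of any clique must share a bag in every tree decomposition; so some bag has ≥ 6 vertices and tw(G) ≥ 5. Therefore the treewidth is 5.

5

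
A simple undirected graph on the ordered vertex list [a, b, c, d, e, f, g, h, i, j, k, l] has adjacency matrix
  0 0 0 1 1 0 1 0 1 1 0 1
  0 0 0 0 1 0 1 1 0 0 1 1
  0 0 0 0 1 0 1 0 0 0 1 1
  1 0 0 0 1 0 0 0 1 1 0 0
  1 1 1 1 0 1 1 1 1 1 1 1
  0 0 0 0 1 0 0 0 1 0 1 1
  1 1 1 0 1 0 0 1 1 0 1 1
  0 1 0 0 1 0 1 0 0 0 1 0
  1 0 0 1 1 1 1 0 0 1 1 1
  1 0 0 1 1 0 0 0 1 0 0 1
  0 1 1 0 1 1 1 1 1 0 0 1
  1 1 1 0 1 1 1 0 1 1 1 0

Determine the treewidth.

A width-4 tree decomposition is:
Bags: B1 = {b, e, g, k, l}  B2 = {c, e, g, k, l}  B3 = {e, g, i, k, l}  B4 = {b, e, g, h, k}  B5 = {a, e, g, i, l}  B6 = {a, e, i, j, l}  B7 = {e, f, i, k, l}  B8 = {a, d, e, i, j}
Tree: B1–B2, B1–B3, B1–B4, B3–B5, B5–B6, B3–B7, B6–B8
The largest bag has 5 vertices, giving width 4; this decomposition certifies tw(G) ≤ 4. For the lower bound, the 5 vertices {a, d, e, i, j} are pairwise adjacent, and any tree decomposition puts a clique entirely inside one bag — forcing width ≥ 4. The upper and lower bounds meet at 4, so that is the treewidth.

4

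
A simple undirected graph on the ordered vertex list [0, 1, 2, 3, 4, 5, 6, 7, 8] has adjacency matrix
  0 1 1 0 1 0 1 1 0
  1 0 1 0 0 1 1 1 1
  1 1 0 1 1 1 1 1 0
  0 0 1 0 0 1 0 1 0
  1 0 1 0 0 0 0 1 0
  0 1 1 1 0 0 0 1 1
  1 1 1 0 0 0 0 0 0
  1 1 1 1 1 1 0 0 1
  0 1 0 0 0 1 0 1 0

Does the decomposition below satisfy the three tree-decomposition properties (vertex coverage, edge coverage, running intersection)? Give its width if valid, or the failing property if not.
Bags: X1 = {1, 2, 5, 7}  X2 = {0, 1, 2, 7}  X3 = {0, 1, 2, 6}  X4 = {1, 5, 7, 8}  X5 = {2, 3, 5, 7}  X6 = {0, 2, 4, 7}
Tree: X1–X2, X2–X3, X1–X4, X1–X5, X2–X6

Yes; width 3.

Checking the three conditions: (i) the bags cover all of {0, 1, 2, 3, 4, 5, 6, 7, 8}; (ii) for each edge, some bag contains both endpoints; (iii) the bags containing any fixed vertex form a subtree. All hold, so the decomposition is valid with width 4 − 1 = 3.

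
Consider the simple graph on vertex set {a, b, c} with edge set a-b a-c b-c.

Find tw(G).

A width-2 tree decomposition is:
Bags: B1 = {a, b, c}
Tree: (single bag)
With just one bag of size 3, the width is 3 − 1 = 2, so tw(G) ≤ 2. Conversely, {a, b, c} is a clique of size 3, and the vertices of any clique must share a bag in every tree decomposition; so some bag has ≥ 3 vertices and tw(G) ≥ 2. Hence tw(G) = 2 exactly.

2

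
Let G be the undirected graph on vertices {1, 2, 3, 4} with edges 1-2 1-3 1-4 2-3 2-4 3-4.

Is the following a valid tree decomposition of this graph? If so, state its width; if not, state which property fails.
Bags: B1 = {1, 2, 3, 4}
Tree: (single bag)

Vertex coverage: the bags together contain {1, 2, 3, 4}, the full vertex set. Edge coverage: each edge of G has both endpoints in at least one bag. Running intersection: for every vertex, the bags containing it form a connected subtree. All three properties hold, so this is a valid tree decomposition of width max|bag| − 1 = 3, and hence tw(G) ≤ 3.

Yes; width 3.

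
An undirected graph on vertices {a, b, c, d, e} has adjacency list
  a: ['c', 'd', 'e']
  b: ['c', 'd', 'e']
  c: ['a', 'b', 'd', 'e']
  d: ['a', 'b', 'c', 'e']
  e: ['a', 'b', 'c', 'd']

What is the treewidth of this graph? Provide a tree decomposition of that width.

Treewidth 3.
One optimal decomposition is:
Bags: B1 = {b, c, d, e}  B2 = {a, c, d, e}
Tree: B1–B2

Every bag has size at most 4, so the width is 4 − 1 = 3 and tw(G) ≤ 3. Conversely, {a, c, d, e} is a clique of size 4, and the vertices of any clique must share a bag in every tree decomposition; so some bag has ≥ 4 vertices and tw(G) ≥ 3. The upper and lower bounds meet at 3, so that is the treewidth.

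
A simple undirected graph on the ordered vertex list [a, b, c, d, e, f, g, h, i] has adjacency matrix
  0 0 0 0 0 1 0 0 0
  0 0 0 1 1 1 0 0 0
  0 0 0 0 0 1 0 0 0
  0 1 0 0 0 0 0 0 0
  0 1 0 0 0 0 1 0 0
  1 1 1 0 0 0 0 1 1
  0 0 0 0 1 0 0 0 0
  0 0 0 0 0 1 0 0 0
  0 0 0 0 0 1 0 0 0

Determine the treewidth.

A width-1 tree decomposition is:
Bags: B1 = {b, f}  B2 = {b, d}  B3 = {b, e}  B4 = {f, i}  B5 = {f, h}  B6 = {e, g}  B7 = {c, f}  B8 = {a, f}
Tree: B1–B2, B1–B3, B1–B4, B1–B5, B3–B6, B4–B7, B5–B8
The largest bag has 2 vertices, giving width 1; this decomposition certifies tw(G) ≤ 1. Any graph with an edge has treewidth ≥ 1, and G has the edge b–f. Hence tw(G) = 1 exactly.

1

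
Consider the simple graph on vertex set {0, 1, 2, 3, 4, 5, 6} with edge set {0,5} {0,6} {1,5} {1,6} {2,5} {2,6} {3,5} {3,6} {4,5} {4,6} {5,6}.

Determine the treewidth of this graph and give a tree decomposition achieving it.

Every bag has size at most 3, so the width is 3 − 1 = 2 and tw(G) ≤ 2. For the lower bound, the 3 vertices {0, 5, 6} are pairwise adjacent, and any tree decomposition puts a clique entirely inside one bag — forcing width ≥ 2. The upper and lower bounds meet at 2, so that is the treewidth.

Treewidth 2.
Bags: B1 = {0, 5, 6}  B2 = {2, 5, 6}  B3 = {3, 5, 6}  B4 = {1, 5, 6}  B5 = {4, 5, 6}
Tree: B1–B2, B1–B3, B2–B4, B1–B5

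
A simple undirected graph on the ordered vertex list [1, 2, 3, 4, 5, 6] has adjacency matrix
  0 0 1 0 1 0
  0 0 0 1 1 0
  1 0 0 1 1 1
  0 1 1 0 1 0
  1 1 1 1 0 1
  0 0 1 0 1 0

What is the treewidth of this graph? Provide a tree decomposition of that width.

Every bag has size at most 3, so the width is 3 − 1 = 2 and tw(G) ≤ 2. For the lower bound, the 3 vertices {2, 4, 5} are pairwise adjacent, and any tree decomposition puts a clique entirely inside one bag — forcing width ≥ 2. The upper and lower bounds meet at 2, so that is the treewidth.

Treewidth 2.
One such decomposition:
Bags: B1 = {3, 4, 5}  B2 = {2, 4, 5}  B3 = {3, 5, 6}  B4 = {1, 3, 5}
Tree: B1–B2, B1–B3, B1–B4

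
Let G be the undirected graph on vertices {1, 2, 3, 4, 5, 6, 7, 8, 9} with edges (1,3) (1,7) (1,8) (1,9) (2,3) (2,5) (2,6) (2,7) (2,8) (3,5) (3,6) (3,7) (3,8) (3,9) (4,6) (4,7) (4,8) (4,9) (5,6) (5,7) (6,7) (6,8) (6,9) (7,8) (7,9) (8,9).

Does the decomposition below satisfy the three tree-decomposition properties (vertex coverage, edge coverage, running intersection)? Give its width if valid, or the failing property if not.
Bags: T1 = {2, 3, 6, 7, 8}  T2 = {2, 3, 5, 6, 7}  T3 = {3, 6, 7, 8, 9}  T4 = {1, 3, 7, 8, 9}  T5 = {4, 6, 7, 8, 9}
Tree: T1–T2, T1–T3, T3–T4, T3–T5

Every vertex of G appears in some bag (union = {1, 2, 3, 4, 5, 6, 7, 8, 9}); every edge is covered by a bag; and for each vertex v the set of bags containing v is connected in the bag tree. The decomposition is therefore valid. The largest bag has 5 vertices, so the width is 4.

Yes; width 4.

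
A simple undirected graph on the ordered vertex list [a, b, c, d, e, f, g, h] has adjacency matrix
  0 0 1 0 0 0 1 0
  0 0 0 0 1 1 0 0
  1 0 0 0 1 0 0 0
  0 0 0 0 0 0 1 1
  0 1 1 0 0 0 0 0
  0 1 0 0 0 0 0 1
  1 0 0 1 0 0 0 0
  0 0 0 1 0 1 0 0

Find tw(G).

2

A width-2 tree decomposition is:
Bags: B1 = {b, c, e}  B2 = {b, c, f}  B3 = {c, f, h}  B4 = {c, d, h}  B5 = {c, d, g}  B6 = {a, c, g}
Tree: B1–B2, B2–B3, B3–B4, B4–B5, B5–B6
Each bag holds 3 vertices, so the decomposition has width 2, which upper-bounds the treewidth. The edges c–e–b–f–h–d–g–a–c form a cycle, so G is not a tree and its treewidth is at least 2. Combining the bounds, tw(G) = 2.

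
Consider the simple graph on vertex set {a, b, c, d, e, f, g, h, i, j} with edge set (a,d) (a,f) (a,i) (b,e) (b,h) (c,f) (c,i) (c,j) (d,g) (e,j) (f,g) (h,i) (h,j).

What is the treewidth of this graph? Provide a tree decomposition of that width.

Treewidth 2.
One optimal decomposition is:
Bags: B1 = {b, e, j}  B2 = {b, h, j}  B3 = {c, h, j}  B4 = {c, h, i}  B5 = {c, f, i}  B6 = {a, f, i}  B7 = {a, f, g}  B8 = {a, d, g}
Tree: B1–B2, B2–B3, B3–B4, B4–B5, B5–B6, B6–B7, B7–B8

Each bag holds 3 vertices, so the decomposition has width 2, which upper-bounds the treewidth. Since e–b–h–j–e is a cycle in G, G is not acyclic. Forests are exactly the graphs of treewidth ≤ 1, so tw(G) ≥ 2. The upper and lower bounds meet at 2, so that is the treewidth.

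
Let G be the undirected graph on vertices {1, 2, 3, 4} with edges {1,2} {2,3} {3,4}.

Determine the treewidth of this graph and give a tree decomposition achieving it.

Every bag has size at most 2, so the width is 2 − 1 = 1 and tw(G) ≤ 1. G has an edge, so its treewidth is at least 1. Therefore the treewidth is 1.

Treewidth 1.
One such decomposition:
Bags: B1 = {2, 3}  B2 = {1, 2}  B3 = {3, 4}
Tree: B1–B2, B1–B3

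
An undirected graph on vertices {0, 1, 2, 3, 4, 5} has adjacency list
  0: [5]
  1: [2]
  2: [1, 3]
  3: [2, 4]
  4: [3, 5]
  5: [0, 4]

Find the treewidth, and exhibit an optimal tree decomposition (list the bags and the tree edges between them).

Treewidth 1.
Bags: B1 = {1, 2}  B2 = {2, 3}  B3 = {3, 4}  B4 = {4, 5}  B5 = {0, 5}
Tree: B1–B2, B2–B3, B3–B4, B4–B5

Each bag holds 2 vertices, so the decomposition has width 1, which upper-bounds the treewidth. Any graph with an edge has treewidth ≥ 1, and G has the edge 1–2. Therefore the treewidth is 1.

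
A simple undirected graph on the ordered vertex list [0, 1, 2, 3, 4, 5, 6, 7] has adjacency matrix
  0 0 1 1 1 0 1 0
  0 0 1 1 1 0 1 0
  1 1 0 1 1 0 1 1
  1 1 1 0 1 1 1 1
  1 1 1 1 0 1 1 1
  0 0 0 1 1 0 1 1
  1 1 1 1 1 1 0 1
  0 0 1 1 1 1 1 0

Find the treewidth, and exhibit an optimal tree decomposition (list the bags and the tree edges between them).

Treewidth 4.
Bags: B1 = {2, 3, 4, 6, 7}  B2 = {3, 4, 5, 6, 7}  B3 = {1, 2, 3, 4, 6}  B4 = {0, 2, 3, 4, 6}
Tree: B1–B2, B1–B3, B1–B4

The largest bag has 5 vertices, giving width 4; this decomposition certifies tw(G) ≤ 4. Conversely, {0, 2, 3, 4, 6} is a clique of size 5, and the vertices of any clique must share a bag in every tree decomposition; so some bag has ≥ 5 vertices and tw(G) ≥ 4. Combining the bounds, tw(G) = 4.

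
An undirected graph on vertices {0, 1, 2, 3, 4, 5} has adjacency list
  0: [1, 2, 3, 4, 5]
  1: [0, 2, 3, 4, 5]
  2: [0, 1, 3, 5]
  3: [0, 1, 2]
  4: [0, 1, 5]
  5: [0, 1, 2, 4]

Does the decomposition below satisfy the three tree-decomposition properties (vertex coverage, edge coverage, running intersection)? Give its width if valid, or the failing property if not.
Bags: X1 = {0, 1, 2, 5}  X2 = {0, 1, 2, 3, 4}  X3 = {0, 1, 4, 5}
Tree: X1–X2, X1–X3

A tree decomposition must satisfy three properties: every vertex lies in some bag; for every edge, both endpoints lie together in some bag; and for every vertex, the bags containing it form a connected subtree. Here bags containing vertex 4 are not connected in the tree, so the decomposition is invalid.

No — bags containing vertex 4 are not connected in the tree.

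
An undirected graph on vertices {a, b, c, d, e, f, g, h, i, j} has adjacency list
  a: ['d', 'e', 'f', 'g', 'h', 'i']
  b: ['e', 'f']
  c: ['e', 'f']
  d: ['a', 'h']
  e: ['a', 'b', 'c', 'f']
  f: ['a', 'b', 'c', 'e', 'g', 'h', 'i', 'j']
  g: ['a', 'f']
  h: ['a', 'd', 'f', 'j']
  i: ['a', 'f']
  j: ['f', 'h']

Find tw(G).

A width-2 tree decomposition is:
Bags: B1 = {a, f, h}  B2 = {a, f, g}  B3 = {a, d, h}  B4 = {a, e, f}  B5 = {b, e, f}  B6 = {f, h, j}  B7 = {a, f, i}  B8 = {c, e, f}
Tree: B1–B2, B1–B3, B1–B4, B4–B5, B1–B6, B2–B7, B5–B8
Each bag holds 3 vertices, so the decomposition has width 2, which upper-bounds the treewidth. For the lower bound, the 3 vertices {a, d, h} are pairwise adjacent, and any tree decomposition puts a clique entirely inside one bag — forcing width ≥ 2. The upper and lower bounds meet at 2, so that is the treewidth.

2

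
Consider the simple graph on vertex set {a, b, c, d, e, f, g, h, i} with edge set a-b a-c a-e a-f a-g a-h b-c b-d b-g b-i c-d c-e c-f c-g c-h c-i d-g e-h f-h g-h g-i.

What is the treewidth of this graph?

3

A width-3 tree decomposition is:
Bags: B1 = {a, c, g, h}  B2 = {a, c, e, h}  B3 = {a, b, c, g}  B4 = {a, c, f, h}  B5 = {b, c, g, i}  B6 = {b, c, d, g}
Tree: B1–B2, B1–B3, B2–B4, B3–B5, B3–B6
The largest bag has 4 vertices, giving width 3; this decomposition certifies tw(G) ≤ 3. Conversely, {a, c, g, h} is a clique of size 4, and the vertices of any clique must share a bag in every tree decomposition; so some bag has ≥ 4 vertices and tw(G) ≥ 3. Hence tw(G) = 3 exactly.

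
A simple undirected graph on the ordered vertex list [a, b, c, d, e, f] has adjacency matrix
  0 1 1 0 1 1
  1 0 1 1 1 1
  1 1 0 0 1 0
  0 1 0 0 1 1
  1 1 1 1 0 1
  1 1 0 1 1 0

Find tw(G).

3

A width-3 tree decomposition is:
Bags: B1 = {a, b, e, f}  B2 = {b, d, e, f}  B3 = {a, b, c, e}
Tree: B1–B2, B1–B3
The largest bag has 4 vertices, giving width 3; this decomposition certifies tw(G) ≤ 3. On the other hand G contains the 4-clique {a, b, c, e}. A clique must lie in a single bag of any decomposition, so no decomposition can have width below 3. Hence tw(G) = 3 exactly.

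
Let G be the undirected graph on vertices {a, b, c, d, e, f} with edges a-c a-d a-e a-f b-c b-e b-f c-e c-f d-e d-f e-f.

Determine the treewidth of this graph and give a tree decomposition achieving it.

Treewidth 3.
Bags: B1 = {a, d, e, f}  B2 = {a, c, e, f}  B3 = {b, c, e, f}
Tree: B1–B2, B2–B3

Every bag has size at most 4, so the width is 4 − 1 = 3 and tw(G) ≤ 3. On the other hand G contains the 4-clique {a, d, e, f}. A clique must lie in a single bag of any decomposition, so no decomposition can have width below 3. Therefore the treewidth is 3.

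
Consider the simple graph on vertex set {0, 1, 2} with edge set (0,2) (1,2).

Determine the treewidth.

1

A width-1 tree decomposition is:
Bags: B1 = {1, 2}  B2 = {0, 2}
Tree: B1–B2
Each bag holds 2 vertices, so the decomposition has width 1, which upper-bounds the treewidth. G has an edge, so its treewidth is at least 1. Hence tw(G) = 1 exactly.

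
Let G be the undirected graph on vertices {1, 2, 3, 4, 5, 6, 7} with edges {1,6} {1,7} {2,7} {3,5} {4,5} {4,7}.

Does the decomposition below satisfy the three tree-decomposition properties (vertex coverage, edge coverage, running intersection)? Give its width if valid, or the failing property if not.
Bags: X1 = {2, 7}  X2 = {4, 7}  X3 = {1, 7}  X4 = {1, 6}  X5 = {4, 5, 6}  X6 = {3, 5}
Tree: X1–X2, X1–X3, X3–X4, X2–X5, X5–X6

No — bags containing vertex 6 are not connected in the tree.

A tree decomposition must satisfy three properties: every vertex lies in some bag; for every edge, both endpoints lie together in some bag; and for every vertex, the bags containing it form a connected subtree. Here bags containing vertex 6 are not connected in the tree, so the decomposition is invalid.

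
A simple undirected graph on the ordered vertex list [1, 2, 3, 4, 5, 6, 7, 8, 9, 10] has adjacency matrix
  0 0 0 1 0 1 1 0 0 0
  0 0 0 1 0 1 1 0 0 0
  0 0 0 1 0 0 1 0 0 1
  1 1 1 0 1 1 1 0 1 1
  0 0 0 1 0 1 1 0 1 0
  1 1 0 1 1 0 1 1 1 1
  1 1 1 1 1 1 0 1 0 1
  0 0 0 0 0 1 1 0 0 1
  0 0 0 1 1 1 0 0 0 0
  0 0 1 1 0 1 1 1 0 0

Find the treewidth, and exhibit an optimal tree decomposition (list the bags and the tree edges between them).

Treewidth 3.
One such decomposition:
Bags: B1 = {4, 5, 6, 9}  B2 = {4, 5, 6, 7}  B3 = {2, 4, 6, 7}  B4 = {1, 4, 6, 7}  B5 = {4, 6, 7, 10}  B6 = {3, 4, 7, 10}  B7 = {6, 7, 8, 10}
Tree: B1–B2, B2–B3, B2–B4, B4–B5, B5–B6, B5–B7

Each bag holds 4 vertices, so the decomposition has width 3, which upper-bounds the treewidth. Conversely, {6, 7, 8, 10} is a clique of size 4, and the vertices of any clique must share a bag in every tree decomposition; so some bag has ≥ 4 vertices and tw(G) ≥ 3. The upper and lower bounds meet at 3, so that is the treewidth.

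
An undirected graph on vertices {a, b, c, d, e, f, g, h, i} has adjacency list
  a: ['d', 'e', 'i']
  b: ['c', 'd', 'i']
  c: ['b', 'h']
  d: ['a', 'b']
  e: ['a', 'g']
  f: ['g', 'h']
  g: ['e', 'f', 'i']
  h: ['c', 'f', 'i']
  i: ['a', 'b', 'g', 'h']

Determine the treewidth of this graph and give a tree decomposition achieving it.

Each bag holds 4 vertices, so the decomposition has width 3, which upper-bounds the treewidth. For the lower bound: the 4 vertex sets {b,c,d}, {h}, {i}, {a,e,f,g} are disjoint, each induces a connected subgraph, and every pair is joined by at least one edge of G. Contracting each set to a single vertex therefore yields K_{4} as a minor, and since treewidth is minor-monotone, tw(G) ≥ tw(K_{4}) = 3. Therefore the treewidth is 3.

Treewidth 3.
Bags: B1 = {b, c, d, h}  B2 = {b, d, h, i}  B3 = {a, d, h, i}  B4 = {a, f, h, i}  B5 = {a, f, g, i}  B6 = {a, e, f, g}
Tree: B1–B2, B2–B3, B3–B4, B4–B5, B5–B6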